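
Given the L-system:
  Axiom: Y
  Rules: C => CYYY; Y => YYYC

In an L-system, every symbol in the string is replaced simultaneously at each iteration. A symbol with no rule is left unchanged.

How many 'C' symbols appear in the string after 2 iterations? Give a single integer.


Step 0: Y  (0 'C')
Step 1: YYYC  (1 'C')
Step 2: YYYCYYYCYYYCCYYY  (4 'C')

Answer: 4


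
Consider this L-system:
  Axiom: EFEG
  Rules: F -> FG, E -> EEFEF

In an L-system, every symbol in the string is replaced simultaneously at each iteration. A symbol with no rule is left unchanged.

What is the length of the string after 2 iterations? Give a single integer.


Step 0: length = 4
Step 1: length = 13
Step 2: length = 42

Answer: 42


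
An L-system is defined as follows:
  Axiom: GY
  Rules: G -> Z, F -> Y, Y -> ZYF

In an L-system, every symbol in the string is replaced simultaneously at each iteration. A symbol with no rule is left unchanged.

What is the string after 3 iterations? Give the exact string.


Step 0: GY
Step 1: ZZYF
Step 2: ZZZYFY
Step 3: ZZZZYFYZYF

Answer: ZZZZYFYZYF


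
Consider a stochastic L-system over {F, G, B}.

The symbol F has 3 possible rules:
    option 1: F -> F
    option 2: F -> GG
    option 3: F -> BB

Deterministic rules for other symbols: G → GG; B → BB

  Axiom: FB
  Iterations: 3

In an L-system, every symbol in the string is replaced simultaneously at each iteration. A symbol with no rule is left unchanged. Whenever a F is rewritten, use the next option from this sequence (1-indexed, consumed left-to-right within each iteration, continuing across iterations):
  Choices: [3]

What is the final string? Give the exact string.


Step 0: FB
Step 1: BBBB  (used choices [3])
Step 2: BBBBBBBB  (used choices [])
Step 3: BBBBBBBBBBBBBBBB  (used choices [])

Answer: BBBBBBBBBBBBBBBB


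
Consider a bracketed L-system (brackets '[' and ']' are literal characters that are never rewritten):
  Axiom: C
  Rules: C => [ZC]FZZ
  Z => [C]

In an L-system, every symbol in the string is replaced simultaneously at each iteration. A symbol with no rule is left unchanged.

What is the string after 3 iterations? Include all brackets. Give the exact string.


Step 0: C
Step 1: [ZC]FZZ
Step 2: [[C][ZC]FZZ]F[C][C]
Step 3: [[[ZC]FZZ][[C][ZC]FZZ]F[C][C]]F[[ZC]FZZ][[ZC]FZZ]

Answer: [[[ZC]FZZ][[C][ZC]FZZ]F[C][C]]F[[ZC]FZZ][[ZC]FZZ]


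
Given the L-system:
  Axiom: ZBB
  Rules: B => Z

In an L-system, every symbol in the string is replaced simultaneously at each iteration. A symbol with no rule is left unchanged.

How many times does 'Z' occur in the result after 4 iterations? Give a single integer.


Step 0: ZBB  (1 'Z')
Step 1: ZZZ  (3 'Z')
Step 2: ZZZ  (3 'Z')
Step 3: ZZZ  (3 'Z')
Step 4: ZZZ  (3 'Z')

Answer: 3


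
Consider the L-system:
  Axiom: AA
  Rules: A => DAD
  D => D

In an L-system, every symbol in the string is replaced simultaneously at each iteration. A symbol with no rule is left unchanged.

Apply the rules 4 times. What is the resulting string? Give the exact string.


Answer: DDDDADDDDDDDDADDDD

Derivation:
Step 0: AA
Step 1: DADDAD
Step 2: DDADDDDADD
Step 3: DDDADDDDDDADDD
Step 4: DDDDADDDDDDDDADDDD


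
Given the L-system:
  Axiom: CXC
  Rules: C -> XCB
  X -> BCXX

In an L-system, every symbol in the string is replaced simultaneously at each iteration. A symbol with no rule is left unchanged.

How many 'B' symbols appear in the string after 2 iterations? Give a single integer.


Step 0: CXC  (0 'B')
Step 1: XCBBCXXXCB  (3 'B')
Step 2: BCXXXCBBBXCBBCXXBCXXBCXXXCBB  (10 'B')

Answer: 10


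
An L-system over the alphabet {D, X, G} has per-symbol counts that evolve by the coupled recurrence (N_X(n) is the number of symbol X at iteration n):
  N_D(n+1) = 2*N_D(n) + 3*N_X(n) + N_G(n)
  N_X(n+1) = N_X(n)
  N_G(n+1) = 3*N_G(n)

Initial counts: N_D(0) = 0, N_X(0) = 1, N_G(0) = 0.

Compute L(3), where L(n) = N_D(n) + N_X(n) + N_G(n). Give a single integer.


Answer: 22

Derivation:
Step 0: N_D=0, N_X=1, N_G=0, L=1
Step 1: N_D=3, N_X=1, N_G=0, L=4
Step 2: N_D=9, N_X=1, N_G=0, L=10
Step 3: N_D=21, N_X=1, N_G=0, L=22


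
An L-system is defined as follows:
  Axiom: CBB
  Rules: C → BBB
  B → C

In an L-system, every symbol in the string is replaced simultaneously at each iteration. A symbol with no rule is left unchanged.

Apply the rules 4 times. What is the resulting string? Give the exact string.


Answer: CCCCCCCCCBBBBBBBBBBBBBBBBBB

Derivation:
Step 0: CBB
Step 1: BBBCC
Step 2: CCCBBBBBB
Step 3: BBBBBBBBBCCCCCC
Step 4: CCCCCCCCCBBBBBBBBBBBBBBBBBB


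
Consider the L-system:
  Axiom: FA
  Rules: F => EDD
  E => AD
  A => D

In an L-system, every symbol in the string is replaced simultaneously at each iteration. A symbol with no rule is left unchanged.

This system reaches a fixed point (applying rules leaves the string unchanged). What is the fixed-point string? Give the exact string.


Step 0: FA
Step 1: EDDD
Step 2: ADDDD
Step 3: DDDDD
Step 4: DDDDD  (unchanged — fixed point at step 3)

Answer: DDDDD


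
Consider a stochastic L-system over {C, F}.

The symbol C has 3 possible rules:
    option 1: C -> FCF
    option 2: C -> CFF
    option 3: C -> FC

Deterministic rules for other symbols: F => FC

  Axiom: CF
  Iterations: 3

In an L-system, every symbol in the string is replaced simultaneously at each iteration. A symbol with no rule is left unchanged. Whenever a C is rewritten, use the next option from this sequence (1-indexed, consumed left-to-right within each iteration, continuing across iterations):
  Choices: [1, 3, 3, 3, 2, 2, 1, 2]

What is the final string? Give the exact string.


Step 0: CF
Step 1: FCFFC  (used choices [1])
Step 2: FCFCFCFCFC  (used choices [3, 3])
Step 3: FCFCFCCFFFCCFFFCFCFFCCFF  (used choices [3, 2, 2, 1, 2])

Answer: FCFCFCCFFFCCFFFCFCFFCCFF


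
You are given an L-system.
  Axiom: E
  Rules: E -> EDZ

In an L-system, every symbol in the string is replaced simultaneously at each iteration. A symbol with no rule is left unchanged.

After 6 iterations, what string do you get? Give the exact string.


Step 0: E
Step 1: EDZ
Step 2: EDZDZ
Step 3: EDZDZDZ
Step 4: EDZDZDZDZ
Step 5: EDZDZDZDZDZ
Step 6: EDZDZDZDZDZDZ

Answer: EDZDZDZDZDZDZ


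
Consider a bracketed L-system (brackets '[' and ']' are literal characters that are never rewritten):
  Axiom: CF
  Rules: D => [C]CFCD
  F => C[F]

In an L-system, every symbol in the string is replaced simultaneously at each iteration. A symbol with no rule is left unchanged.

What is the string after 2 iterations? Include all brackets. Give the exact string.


Answer: CC[C[F]]

Derivation:
Step 0: CF
Step 1: CC[F]
Step 2: CC[C[F]]


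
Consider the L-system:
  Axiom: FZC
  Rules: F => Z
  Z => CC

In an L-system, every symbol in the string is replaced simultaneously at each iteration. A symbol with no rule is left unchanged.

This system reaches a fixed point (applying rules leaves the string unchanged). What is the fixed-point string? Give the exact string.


Answer: CCCCC

Derivation:
Step 0: FZC
Step 1: ZCCC
Step 2: CCCCC
Step 3: CCCCC  (unchanged — fixed point at step 2)


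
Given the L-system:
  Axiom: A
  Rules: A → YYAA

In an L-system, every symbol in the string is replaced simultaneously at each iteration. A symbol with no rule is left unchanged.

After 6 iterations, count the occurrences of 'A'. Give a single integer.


Step 0: A  (1 'A')
Step 1: YYAA  (2 'A')
Step 2: YYYYAAYYAA  (4 'A')
Step 3: YYYYYYAAYYAAYYYYAAYYAA  (8 'A')
Step 4: YYYYYYYYAAYYAAYYYYAAYYAAYYYYYYAAYYAAYYYYAAYYAA  (16 'A')
Step 5: YYYYYYYYYYAAYYAAYYYYAAYYAAYYYYYYAAYYAAYYYYAAYYAAYYYYYYYYAAYYAAYYYYAAYYAAYYYYYYAAYYAAYYYYAAYYAA  (32 'A')
Step 6: YYYYYYYYYYYYAAYYAAYYYYAAYYAAYYYYYYAAYYAAYYYYAAYYAAYYYYYYYYAAYYAAYYYYAAYYAAYYYYYYAAYYAAYYYYAAYYAAYYYYYYYYYYAAYYAAYYYYAAYYAAYYYYYYAAYYAAYYYYAAYYAAYYYYYYYYAAYYAAYYYYAAYYAAYYYYYYAAYYAAYYYYAAYYAA  (64 'A')

Answer: 64


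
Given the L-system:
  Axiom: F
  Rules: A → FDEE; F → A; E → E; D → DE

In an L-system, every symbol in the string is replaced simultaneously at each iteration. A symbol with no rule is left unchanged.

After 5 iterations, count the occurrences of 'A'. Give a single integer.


Answer: 1

Derivation:
Step 0: F  (0 'A')
Step 1: A  (1 'A')
Step 2: FDEE  (0 'A')
Step 3: ADEEE  (1 'A')
Step 4: FDEEDEEEE  (0 'A')
Step 5: ADEEEDEEEEE  (1 'A')


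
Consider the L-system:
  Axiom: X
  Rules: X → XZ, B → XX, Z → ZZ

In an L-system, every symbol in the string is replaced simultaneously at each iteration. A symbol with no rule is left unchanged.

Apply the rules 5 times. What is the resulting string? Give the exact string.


Step 0: X
Step 1: XZ
Step 2: XZZZ
Step 3: XZZZZZZZ
Step 4: XZZZZZZZZZZZZZZZ
Step 5: XZZZZZZZZZZZZZZZZZZZZZZZZZZZZZZZ

Answer: XZZZZZZZZZZZZZZZZZZZZZZZZZZZZZZZ


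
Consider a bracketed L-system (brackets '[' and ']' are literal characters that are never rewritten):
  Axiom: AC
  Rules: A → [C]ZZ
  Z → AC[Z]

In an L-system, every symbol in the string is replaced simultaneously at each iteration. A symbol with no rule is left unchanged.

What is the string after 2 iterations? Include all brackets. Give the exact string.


Answer: [C]AC[Z]AC[Z]C

Derivation:
Step 0: AC
Step 1: [C]ZZC
Step 2: [C]AC[Z]AC[Z]C


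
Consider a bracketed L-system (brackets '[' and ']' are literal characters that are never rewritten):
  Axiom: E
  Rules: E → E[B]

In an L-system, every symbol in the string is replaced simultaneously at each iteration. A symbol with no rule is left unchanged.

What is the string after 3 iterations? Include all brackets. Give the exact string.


Answer: E[B][B][B]

Derivation:
Step 0: E
Step 1: E[B]
Step 2: E[B][B]
Step 3: E[B][B][B]


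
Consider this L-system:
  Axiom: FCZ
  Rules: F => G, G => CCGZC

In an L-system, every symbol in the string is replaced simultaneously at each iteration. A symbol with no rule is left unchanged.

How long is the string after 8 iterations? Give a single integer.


Answer: 31

Derivation:
Step 0: length = 3
Step 1: length = 3
Step 2: length = 7
Step 3: length = 11
Step 4: length = 15
Step 5: length = 19
Step 6: length = 23
Step 7: length = 27
Step 8: length = 31


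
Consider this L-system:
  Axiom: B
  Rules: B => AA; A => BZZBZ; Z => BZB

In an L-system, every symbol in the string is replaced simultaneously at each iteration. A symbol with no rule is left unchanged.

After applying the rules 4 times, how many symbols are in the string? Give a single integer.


Answer: 82

Derivation:
Step 0: length = 1
Step 1: length = 2
Step 2: length = 10
Step 3: length = 26
Step 4: length = 82


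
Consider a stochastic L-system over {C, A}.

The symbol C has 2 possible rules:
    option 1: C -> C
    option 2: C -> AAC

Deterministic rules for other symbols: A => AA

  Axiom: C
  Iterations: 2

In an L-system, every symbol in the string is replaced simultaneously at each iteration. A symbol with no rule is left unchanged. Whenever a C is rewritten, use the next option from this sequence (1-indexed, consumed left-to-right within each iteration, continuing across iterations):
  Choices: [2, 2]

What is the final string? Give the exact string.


Step 0: C
Step 1: AAC  (used choices [2])
Step 2: AAAAAAC  (used choices [2])

Answer: AAAAAAC


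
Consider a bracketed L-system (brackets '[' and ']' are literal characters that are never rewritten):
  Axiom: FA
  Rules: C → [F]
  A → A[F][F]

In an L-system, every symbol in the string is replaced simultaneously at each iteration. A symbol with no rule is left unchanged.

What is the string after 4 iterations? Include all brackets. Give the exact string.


Answer: FA[F][F][F][F][F][F][F][F]

Derivation:
Step 0: FA
Step 1: FA[F][F]
Step 2: FA[F][F][F][F]
Step 3: FA[F][F][F][F][F][F]
Step 4: FA[F][F][F][F][F][F][F][F]


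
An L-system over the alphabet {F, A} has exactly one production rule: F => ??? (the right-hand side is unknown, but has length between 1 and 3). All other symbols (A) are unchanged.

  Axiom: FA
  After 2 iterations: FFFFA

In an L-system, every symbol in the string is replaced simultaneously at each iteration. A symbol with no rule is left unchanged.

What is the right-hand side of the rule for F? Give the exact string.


Answer: FF

Derivation:
Trying F => FF:
  Step 0: FA
  Step 1: FFA
  Step 2: FFFFA
Matches the given result.


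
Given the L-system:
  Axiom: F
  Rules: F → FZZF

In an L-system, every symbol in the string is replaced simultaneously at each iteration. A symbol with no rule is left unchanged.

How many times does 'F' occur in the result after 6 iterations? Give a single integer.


Step 0: F  (1 'F')
Step 1: FZZF  (2 'F')
Step 2: FZZFZZFZZF  (4 'F')
Step 3: FZZFZZFZZFZZFZZFZZFZZF  (8 'F')
Step 4: FZZFZZFZZFZZFZZFZZFZZFZZFZZFZZFZZFZZFZZFZZFZZF  (16 'F')
Step 5: FZZFZZFZZFZZFZZFZZFZZFZZFZZFZZFZZFZZFZZFZZFZZFZZFZZFZZFZZFZZFZZFZZFZZFZZFZZFZZFZZFZZFZZFZZFZZF  (32 'F')
Step 6: FZZFZZFZZFZZFZZFZZFZZFZZFZZFZZFZZFZZFZZFZZFZZFZZFZZFZZFZZFZZFZZFZZFZZFZZFZZFZZFZZFZZFZZFZZFZZFZZFZZFZZFZZFZZFZZFZZFZZFZZFZZFZZFZZFZZFZZFZZFZZFZZFZZFZZFZZFZZFZZFZZFZZFZZFZZFZZFZZFZZFZZFZZFZZF  (64 'F')

Answer: 64


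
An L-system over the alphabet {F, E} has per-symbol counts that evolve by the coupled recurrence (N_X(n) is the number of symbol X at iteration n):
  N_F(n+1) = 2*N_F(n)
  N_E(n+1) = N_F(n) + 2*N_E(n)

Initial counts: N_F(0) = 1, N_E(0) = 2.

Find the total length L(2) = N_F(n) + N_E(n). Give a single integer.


Answer: 16

Derivation:
Step 0: N_F=1, N_E=2, L=3
Step 1: N_F=2, N_E=5, L=7
Step 2: N_F=4, N_E=12, L=16


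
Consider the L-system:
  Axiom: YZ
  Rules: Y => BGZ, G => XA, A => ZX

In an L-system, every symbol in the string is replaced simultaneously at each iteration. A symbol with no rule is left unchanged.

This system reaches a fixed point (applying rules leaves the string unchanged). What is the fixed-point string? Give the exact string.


Answer: BXZXZZ

Derivation:
Step 0: YZ
Step 1: BGZZ
Step 2: BXAZZ
Step 3: BXZXZZ
Step 4: BXZXZZ  (unchanged — fixed point at step 3)


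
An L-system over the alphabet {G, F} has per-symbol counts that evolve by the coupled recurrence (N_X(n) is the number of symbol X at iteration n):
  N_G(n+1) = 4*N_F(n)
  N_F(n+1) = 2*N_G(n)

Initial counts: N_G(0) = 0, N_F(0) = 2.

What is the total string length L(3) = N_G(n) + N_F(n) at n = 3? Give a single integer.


Step 0: N_G=0, N_F=2, L=2
Step 1: N_G=8, N_F=0, L=8
Step 2: N_G=0, N_F=16, L=16
Step 3: N_G=64, N_F=0, L=64

Answer: 64


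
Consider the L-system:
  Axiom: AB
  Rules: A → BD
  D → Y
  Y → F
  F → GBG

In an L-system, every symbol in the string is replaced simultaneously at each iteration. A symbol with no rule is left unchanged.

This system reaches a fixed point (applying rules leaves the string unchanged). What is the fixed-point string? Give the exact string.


Answer: BGBGB

Derivation:
Step 0: AB
Step 1: BDB
Step 2: BYB
Step 3: BFB
Step 4: BGBGB
Step 5: BGBGB  (unchanged — fixed point at step 4)


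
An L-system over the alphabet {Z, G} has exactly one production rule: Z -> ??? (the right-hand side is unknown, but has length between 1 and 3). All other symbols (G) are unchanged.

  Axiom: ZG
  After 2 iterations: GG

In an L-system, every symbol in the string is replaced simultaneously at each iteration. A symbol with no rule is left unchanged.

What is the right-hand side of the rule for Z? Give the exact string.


Answer: G

Derivation:
Trying Z -> G:
  Step 0: ZG
  Step 1: GG
  Step 2: GG
Matches the given result.


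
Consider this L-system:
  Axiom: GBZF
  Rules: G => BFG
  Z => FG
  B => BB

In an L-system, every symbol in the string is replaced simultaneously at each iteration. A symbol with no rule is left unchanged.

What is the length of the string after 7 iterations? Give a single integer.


Step 0: length = 4
Step 1: length = 8
Step 2: length = 15
Step 3: length = 27
Step 4: length = 49
Step 5: length = 91
Step 6: length = 173
Step 7: length = 335

Answer: 335


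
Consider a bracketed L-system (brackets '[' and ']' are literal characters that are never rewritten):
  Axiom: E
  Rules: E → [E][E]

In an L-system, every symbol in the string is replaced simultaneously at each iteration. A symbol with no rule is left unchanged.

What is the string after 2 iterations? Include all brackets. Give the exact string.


Answer: [[E][E]][[E][E]]

Derivation:
Step 0: E
Step 1: [E][E]
Step 2: [[E][E]][[E][E]]


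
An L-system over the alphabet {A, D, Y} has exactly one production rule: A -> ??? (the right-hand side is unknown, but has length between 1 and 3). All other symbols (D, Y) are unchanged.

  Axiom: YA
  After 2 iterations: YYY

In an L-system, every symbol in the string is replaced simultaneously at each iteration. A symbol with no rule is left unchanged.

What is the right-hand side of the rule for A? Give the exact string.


Answer: YY

Derivation:
Trying A -> YY:
  Step 0: YA
  Step 1: YYY
  Step 2: YYY
Matches the given result.


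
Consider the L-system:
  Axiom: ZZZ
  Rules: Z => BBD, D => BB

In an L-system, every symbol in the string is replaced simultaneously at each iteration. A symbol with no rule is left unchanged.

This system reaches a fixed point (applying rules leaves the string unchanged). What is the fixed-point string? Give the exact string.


Answer: BBBBBBBBBBBB

Derivation:
Step 0: ZZZ
Step 1: BBDBBDBBD
Step 2: BBBBBBBBBBBB
Step 3: BBBBBBBBBBBB  (unchanged — fixed point at step 2)


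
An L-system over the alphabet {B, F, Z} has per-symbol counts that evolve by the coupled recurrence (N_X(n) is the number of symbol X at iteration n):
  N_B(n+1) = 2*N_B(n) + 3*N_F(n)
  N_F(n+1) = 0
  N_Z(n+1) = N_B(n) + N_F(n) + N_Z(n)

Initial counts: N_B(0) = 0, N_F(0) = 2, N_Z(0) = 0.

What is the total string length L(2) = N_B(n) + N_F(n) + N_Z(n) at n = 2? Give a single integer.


Step 0: N_B=0, N_F=2, N_Z=0, L=2
Step 1: N_B=6, N_F=0, N_Z=2, L=8
Step 2: N_B=12, N_F=0, N_Z=8, L=20

Answer: 20


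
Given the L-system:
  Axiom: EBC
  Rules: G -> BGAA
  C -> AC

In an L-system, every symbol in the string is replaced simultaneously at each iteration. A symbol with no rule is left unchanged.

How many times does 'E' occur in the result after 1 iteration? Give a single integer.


Step 0: EBC  (1 'E')
Step 1: EBAC  (1 'E')

Answer: 1


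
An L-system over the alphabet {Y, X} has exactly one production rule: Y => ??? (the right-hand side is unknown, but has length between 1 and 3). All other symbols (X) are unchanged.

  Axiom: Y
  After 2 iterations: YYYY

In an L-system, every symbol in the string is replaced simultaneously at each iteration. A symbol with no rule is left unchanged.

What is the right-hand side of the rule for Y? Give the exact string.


Trying Y => YY:
  Step 0: Y
  Step 1: YY
  Step 2: YYYY
Matches the given result.

Answer: YY


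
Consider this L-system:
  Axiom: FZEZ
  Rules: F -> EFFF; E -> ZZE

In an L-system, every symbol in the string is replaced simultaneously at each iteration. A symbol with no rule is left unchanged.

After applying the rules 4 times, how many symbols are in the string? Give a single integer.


Step 0: length = 4
Step 1: length = 9
Step 2: length = 22
Step 3: length = 59
Step 4: length = 168

Answer: 168


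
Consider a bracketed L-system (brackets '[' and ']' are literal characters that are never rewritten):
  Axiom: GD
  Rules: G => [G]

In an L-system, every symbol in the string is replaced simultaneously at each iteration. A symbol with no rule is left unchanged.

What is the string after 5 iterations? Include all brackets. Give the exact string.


Step 0: GD
Step 1: [G]D
Step 2: [[G]]D
Step 3: [[[G]]]D
Step 4: [[[[G]]]]D
Step 5: [[[[[G]]]]]D

Answer: [[[[[G]]]]]D


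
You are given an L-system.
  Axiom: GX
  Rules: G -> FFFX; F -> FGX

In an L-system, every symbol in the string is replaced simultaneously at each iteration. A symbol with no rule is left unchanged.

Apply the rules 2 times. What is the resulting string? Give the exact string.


Step 0: GX
Step 1: FFFXX
Step 2: FGXFGXFGXXX

Answer: FGXFGXFGXXX


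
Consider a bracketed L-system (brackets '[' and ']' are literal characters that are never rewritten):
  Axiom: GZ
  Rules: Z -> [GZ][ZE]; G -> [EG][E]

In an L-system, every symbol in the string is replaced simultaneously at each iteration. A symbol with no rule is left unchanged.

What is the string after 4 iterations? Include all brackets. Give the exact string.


Answer: [E[E[E[EG][E]][E]][E]][E][[E[E[EG][E]][E]][E][[E[EG][E]][E][[EG][E][GZ][ZE]][[GZ][ZE]E]][[[EG][E][GZ][ZE]][[GZ][ZE]E]E]][[[E[EG][E]][E][[EG][E][GZ][ZE]][[GZ][ZE]E]][[[EG][E][GZ][ZE]][[GZ][ZE]E]E]E]

Derivation:
Step 0: GZ
Step 1: [EG][E][GZ][ZE]
Step 2: [E[EG][E]][E][[EG][E][GZ][ZE]][[GZ][ZE]E]
Step 3: [E[E[EG][E]][E]][E][[E[EG][E]][E][[EG][E][GZ][ZE]][[GZ][ZE]E]][[[EG][E][GZ][ZE]][[GZ][ZE]E]E]
Step 4: [E[E[E[EG][E]][E]][E]][E][[E[E[EG][E]][E]][E][[E[EG][E]][E][[EG][E][GZ][ZE]][[GZ][ZE]E]][[[EG][E][GZ][ZE]][[GZ][ZE]E]E]][[[E[EG][E]][E][[EG][E][GZ][ZE]][[GZ][ZE]E]][[[EG][E][GZ][ZE]][[GZ][ZE]E]E]E]


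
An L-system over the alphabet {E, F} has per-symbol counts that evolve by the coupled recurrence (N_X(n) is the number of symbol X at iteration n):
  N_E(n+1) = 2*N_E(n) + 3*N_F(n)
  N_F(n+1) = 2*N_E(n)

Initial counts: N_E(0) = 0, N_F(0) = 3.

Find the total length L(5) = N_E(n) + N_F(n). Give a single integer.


Step 0: N_E=0, N_F=3, L=3
Step 1: N_E=9, N_F=0, L=9
Step 2: N_E=18, N_F=18, L=36
Step 3: N_E=90, N_F=36, L=126
Step 4: N_E=288, N_F=180, L=468
Step 5: N_E=1116, N_F=576, L=1692

Answer: 1692


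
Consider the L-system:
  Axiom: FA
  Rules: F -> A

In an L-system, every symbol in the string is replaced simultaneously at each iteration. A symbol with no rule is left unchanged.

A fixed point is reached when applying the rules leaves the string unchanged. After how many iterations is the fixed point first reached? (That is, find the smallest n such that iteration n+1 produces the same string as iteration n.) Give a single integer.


Answer: 1

Derivation:
Step 0: FA
Step 1: AA
Step 2: AA  (unchanged — fixed point at step 1)


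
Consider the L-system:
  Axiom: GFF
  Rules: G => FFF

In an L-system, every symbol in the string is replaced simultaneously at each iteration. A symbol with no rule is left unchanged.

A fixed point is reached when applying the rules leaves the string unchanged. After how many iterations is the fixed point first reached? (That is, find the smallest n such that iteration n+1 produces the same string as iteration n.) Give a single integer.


Step 0: GFF
Step 1: FFFFF
Step 2: FFFFF  (unchanged — fixed point at step 1)

Answer: 1


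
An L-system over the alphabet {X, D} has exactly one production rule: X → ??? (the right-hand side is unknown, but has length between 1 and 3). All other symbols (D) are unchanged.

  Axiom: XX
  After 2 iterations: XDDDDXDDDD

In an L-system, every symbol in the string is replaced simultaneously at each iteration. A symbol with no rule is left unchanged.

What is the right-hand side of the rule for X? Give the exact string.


Answer: XDD

Derivation:
Trying X → XDD:
  Step 0: XX
  Step 1: XDDXDD
  Step 2: XDDDDXDDDD
Matches the given result.


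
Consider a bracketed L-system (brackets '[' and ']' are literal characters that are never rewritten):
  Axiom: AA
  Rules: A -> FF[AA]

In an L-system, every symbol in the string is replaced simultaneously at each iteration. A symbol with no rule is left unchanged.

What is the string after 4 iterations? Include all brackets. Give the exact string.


Answer: FF[FF[FF[FF[AA]FF[AA]]FF[FF[AA]FF[AA]]]FF[FF[FF[AA]FF[AA]]FF[FF[AA]FF[AA]]]]FF[FF[FF[FF[AA]FF[AA]]FF[FF[AA]FF[AA]]]FF[FF[FF[AA]FF[AA]]FF[FF[AA]FF[AA]]]]

Derivation:
Step 0: AA
Step 1: FF[AA]FF[AA]
Step 2: FF[FF[AA]FF[AA]]FF[FF[AA]FF[AA]]
Step 3: FF[FF[FF[AA]FF[AA]]FF[FF[AA]FF[AA]]]FF[FF[FF[AA]FF[AA]]FF[FF[AA]FF[AA]]]
Step 4: FF[FF[FF[FF[AA]FF[AA]]FF[FF[AA]FF[AA]]]FF[FF[FF[AA]FF[AA]]FF[FF[AA]FF[AA]]]]FF[FF[FF[FF[AA]FF[AA]]FF[FF[AA]FF[AA]]]FF[FF[FF[AA]FF[AA]]FF[FF[AA]FF[AA]]]]


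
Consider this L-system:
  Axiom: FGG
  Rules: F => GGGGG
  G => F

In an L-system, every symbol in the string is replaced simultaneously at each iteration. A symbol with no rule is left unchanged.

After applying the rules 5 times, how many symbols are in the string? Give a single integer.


Answer: 175

Derivation:
Step 0: length = 3
Step 1: length = 7
Step 2: length = 15
Step 3: length = 35
Step 4: length = 75
Step 5: length = 175


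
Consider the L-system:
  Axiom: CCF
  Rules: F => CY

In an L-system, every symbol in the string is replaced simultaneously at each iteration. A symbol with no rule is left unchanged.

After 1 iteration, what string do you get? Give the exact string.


Answer: CCCY

Derivation:
Step 0: CCF
Step 1: CCCY


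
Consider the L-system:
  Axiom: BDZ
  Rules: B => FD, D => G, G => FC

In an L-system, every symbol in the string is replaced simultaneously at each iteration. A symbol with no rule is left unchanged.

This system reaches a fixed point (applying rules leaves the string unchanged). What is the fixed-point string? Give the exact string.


Step 0: BDZ
Step 1: FDGZ
Step 2: FGFCZ
Step 3: FFCFCZ
Step 4: FFCFCZ  (unchanged — fixed point at step 3)

Answer: FFCFCZ


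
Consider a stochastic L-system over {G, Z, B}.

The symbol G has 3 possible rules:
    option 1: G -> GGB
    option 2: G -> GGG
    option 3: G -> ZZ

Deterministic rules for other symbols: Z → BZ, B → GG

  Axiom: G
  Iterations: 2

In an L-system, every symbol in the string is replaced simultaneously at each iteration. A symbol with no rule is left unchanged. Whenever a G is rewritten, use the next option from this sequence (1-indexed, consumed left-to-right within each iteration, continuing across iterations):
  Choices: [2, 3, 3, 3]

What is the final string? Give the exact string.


Answer: ZZZZZZ

Derivation:
Step 0: G
Step 1: GGG  (used choices [2])
Step 2: ZZZZZZ  (used choices [3, 3, 3])


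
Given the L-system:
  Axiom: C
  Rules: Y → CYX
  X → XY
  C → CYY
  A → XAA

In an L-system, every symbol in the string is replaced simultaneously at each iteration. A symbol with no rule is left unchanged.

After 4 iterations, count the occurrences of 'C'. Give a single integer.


Answer: 19

Derivation:
Step 0: C  (1 'C')
Step 1: CYY  (1 'C')
Step 2: CYYCYXCYX  (3 'C')
Step 3: CYYCYXCYXCYYCYXXYCYYCYXXY  (7 'C')
Step 4: CYYCYXCYXCYYCYXXYCYYCYXXYCYYCYXCYXCYYCYXXYXYCYXCYYCYXCYXCYYCYXXYXYCYX  (19 'C')


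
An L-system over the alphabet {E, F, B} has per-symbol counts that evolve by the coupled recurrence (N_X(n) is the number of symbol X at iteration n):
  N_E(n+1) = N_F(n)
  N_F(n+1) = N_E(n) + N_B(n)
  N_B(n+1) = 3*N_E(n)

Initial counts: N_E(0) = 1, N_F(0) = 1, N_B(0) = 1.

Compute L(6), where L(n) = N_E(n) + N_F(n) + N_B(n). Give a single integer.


Step 0: N_E=1, N_F=1, N_B=1, L=3
Step 1: N_E=1, N_F=2, N_B=3, L=6
Step 2: N_E=2, N_F=4, N_B=3, L=9
Step 3: N_E=4, N_F=5, N_B=6, L=15
Step 4: N_E=5, N_F=10, N_B=12, L=27
Step 5: N_E=10, N_F=17, N_B=15, L=42
Step 6: N_E=17, N_F=25, N_B=30, L=72

Answer: 72


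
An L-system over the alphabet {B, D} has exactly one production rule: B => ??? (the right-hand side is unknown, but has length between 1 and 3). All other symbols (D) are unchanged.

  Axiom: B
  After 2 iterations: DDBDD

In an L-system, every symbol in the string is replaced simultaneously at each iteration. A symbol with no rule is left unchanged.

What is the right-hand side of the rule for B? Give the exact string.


Answer: DBD

Derivation:
Trying B => DBD:
  Step 0: B
  Step 1: DBD
  Step 2: DDBDD
Matches the given result.


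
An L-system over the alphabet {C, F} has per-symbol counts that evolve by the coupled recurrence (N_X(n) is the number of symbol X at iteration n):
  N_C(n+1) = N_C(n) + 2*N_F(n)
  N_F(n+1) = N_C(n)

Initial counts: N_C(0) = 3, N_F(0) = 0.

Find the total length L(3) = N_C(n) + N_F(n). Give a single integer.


Answer: 24

Derivation:
Step 0: N_C=3, N_F=0, L=3
Step 1: N_C=3, N_F=3, L=6
Step 2: N_C=9, N_F=3, L=12
Step 3: N_C=15, N_F=9, L=24


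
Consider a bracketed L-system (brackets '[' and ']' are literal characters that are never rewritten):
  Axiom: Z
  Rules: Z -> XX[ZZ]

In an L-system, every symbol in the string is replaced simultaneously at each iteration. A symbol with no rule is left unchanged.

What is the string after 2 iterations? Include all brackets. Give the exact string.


Step 0: Z
Step 1: XX[ZZ]
Step 2: XX[XX[ZZ]XX[ZZ]]

Answer: XX[XX[ZZ]XX[ZZ]]


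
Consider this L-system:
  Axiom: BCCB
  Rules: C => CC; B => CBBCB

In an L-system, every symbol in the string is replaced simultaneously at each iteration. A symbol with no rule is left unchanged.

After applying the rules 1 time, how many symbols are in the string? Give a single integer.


Step 0: length = 4
Step 1: length = 14

Answer: 14


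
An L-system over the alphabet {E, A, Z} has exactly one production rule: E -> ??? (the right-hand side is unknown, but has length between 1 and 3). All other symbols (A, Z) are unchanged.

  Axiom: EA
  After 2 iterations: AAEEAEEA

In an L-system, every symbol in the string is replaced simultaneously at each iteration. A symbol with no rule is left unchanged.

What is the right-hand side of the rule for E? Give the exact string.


Trying E -> AEE:
  Step 0: EA
  Step 1: AEEA
  Step 2: AAEEAEEA
Matches the given result.

Answer: AEE


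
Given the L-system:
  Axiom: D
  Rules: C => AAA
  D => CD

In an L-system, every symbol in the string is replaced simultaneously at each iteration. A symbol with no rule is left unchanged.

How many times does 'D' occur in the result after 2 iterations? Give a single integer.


Answer: 1

Derivation:
Step 0: D  (1 'D')
Step 1: CD  (1 'D')
Step 2: AAACD  (1 'D')


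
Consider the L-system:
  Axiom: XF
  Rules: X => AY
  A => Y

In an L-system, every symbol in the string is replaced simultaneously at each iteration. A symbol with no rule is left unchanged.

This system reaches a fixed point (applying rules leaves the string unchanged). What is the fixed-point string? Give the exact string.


Step 0: XF
Step 1: AYF
Step 2: YYF
Step 3: YYF  (unchanged — fixed point at step 2)

Answer: YYF


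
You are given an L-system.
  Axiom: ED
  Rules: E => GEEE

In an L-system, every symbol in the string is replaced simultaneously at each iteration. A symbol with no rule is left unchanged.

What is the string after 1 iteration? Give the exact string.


Step 0: ED
Step 1: GEEED

Answer: GEEED


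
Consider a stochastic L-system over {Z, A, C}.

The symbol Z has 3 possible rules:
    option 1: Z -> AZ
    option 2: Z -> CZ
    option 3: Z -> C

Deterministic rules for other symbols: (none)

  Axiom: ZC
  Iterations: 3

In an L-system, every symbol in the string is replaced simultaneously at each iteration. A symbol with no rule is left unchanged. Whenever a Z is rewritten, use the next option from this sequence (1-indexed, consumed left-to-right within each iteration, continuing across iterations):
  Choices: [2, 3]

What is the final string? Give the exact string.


Answer: CCC

Derivation:
Step 0: ZC
Step 1: CZC  (used choices [2])
Step 2: CCC  (used choices [3])
Step 3: CCC  (used choices [])


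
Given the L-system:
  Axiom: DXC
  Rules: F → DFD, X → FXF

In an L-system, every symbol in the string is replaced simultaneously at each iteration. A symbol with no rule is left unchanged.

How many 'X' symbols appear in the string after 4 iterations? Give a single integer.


Step 0: DXC  (1 'X')
Step 1: DFXFC  (1 'X')
Step 2: DDFDFXFDFDC  (1 'X')
Step 3: DDDFDDDFDFXFDFDDDFDDC  (1 'X')
Step 4: DDDDFDDDDDFDDDFDFXFDFDDDFDDDDDFDDDC  (1 'X')

Answer: 1


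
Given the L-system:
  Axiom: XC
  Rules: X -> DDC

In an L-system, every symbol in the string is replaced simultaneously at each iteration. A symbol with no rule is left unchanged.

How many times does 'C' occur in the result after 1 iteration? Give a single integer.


Step 0: XC  (1 'C')
Step 1: DDCC  (2 'C')

Answer: 2


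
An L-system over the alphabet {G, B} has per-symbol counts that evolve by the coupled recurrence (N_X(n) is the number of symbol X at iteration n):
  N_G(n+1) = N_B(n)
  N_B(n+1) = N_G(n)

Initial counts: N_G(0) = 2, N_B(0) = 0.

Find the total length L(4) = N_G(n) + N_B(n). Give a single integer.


Answer: 2

Derivation:
Step 0: N_G=2, N_B=0, L=2
Step 1: N_G=0, N_B=2, L=2
Step 2: N_G=2, N_B=0, L=2
Step 3: N_G=0, N_B=2, L=2
Step 4: N_G=2, N_B=0, L=2


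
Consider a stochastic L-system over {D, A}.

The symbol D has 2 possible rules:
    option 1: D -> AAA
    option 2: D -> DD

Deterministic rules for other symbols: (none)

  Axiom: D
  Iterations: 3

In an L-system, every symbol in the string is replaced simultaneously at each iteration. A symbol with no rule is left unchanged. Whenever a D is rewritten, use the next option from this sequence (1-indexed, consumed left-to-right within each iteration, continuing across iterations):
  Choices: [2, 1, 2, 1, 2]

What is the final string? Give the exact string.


Step 0: D
Step 1: DD  (used choices [2])
Step 2: AAADD  (used choices [1, 2])
Step 3: AAAAAADD  (used choices [1, 2])

Answer: AAAAAADD


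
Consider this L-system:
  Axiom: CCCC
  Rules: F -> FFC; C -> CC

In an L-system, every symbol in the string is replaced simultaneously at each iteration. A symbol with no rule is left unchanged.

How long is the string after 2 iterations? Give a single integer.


Step 0: length = 4
Step 1: length = 8
Step 2: length = 16

Answer: 16


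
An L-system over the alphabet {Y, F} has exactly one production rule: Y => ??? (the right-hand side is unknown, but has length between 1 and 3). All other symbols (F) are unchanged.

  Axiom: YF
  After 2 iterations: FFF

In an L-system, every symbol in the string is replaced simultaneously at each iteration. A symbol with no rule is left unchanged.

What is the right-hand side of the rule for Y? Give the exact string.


Answer: FF

Derivation:
Trying Y => FF:
  Step 0: YF
  Step 1: FFF
  Step 2: FFF
Matches the given result.


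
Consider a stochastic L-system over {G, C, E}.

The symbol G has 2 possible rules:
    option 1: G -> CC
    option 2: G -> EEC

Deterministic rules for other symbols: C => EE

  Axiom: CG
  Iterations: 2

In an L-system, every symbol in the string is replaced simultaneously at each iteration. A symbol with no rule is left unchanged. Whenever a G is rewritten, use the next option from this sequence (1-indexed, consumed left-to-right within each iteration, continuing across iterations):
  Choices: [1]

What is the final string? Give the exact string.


Answer: EEEEEE

Derivation:
Step 0: CG
Step 1: EECC  (used choices [1])
Step 2: EEEEEE  (used choices [])


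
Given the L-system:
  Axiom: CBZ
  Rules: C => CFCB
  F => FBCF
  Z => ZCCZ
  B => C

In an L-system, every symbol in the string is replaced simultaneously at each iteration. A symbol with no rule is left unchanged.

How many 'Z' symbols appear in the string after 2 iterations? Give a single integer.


Answer: 4

Derivation:
Step 0: CBZ  (1 'Z')
Step 1: CFCBCZCCZ  (2 'Z')
Step 2: CFCBFBCFCFCBCCFCBZCCZCFCBCFCBZCCZ  (4 'Z')


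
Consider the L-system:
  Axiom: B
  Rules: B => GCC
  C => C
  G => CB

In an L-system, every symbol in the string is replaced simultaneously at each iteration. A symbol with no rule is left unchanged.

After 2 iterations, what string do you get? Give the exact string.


Step 0: B
Step 1: GCC
Step 2: CBCC

Answer: CBCC


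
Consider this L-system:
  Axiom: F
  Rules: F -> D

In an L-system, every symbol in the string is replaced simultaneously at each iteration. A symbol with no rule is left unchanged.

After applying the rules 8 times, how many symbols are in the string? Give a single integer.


Step 0: length = 1
Step 1: length = 1
Step 2: length = 1
Step 3: length = 1
Step 4: length = 1
Step 5: length = 1
Step 6: length = 1
Step 7: length = 1
Step 8: length = 1

Answer: 1


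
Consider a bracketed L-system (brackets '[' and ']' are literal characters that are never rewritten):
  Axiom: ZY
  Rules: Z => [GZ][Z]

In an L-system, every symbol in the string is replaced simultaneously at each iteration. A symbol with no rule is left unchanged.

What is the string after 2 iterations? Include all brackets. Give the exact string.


Step 0: ZY
Step 1: [GZ][Z]Y
Step 2: [G[GZ][Z]][[GZ][Z]]Y

Answer: [G[GZ][Z]][[GZ][Z]]Y


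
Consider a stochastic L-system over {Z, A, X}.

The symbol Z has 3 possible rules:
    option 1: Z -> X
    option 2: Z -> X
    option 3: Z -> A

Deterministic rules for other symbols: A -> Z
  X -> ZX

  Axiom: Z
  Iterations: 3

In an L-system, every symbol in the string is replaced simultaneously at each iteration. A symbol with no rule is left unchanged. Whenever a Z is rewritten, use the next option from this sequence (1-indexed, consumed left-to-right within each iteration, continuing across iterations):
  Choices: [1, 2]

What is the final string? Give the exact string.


Step 0: Z
Step 1: X  (used choices [1])
Step 2: ZX  (used choices [])
Step 3: XZX  (used choices [2])

Answer: XZX


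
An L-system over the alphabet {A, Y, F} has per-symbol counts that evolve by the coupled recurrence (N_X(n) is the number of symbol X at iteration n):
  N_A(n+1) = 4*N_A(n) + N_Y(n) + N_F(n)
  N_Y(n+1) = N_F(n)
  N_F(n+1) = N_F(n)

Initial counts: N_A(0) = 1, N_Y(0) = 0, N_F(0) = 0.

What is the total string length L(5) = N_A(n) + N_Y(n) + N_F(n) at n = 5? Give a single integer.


Answer: 1024

Derivation:
Step 0: N_A=1, N_Y=0, N_F=0, L=1
Step 1: N_A=4, N_Y=0, N_F=0, L=4
Step 2: N_A=16, N_Y=0, N_F=0, L=16
Step 3: N_A=64, N_Y=0, N_F=0, L=64
Step 4: N_A=256, N_Y=0, N_F=0, L=256
Step 5: N_A=1024, N_Y=0, N_F=0, L=1024


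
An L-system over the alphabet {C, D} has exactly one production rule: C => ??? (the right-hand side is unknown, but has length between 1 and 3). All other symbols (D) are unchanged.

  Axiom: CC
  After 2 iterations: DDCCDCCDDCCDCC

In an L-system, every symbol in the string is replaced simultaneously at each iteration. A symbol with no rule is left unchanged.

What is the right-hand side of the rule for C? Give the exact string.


Trying C => DCC:
  Step 0: CC
  Step 1: DCCDCC
  Step 2: DDCCDCCDDCCDCC
Matches the given result.

Answer: DCC


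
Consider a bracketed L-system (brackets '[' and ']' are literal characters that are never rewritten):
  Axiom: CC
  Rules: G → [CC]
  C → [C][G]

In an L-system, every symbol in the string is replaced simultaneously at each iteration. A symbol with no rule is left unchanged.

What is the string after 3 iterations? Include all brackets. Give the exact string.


Step 0: CC
Step 1: [C][G][C][G]
Step 2: [[C][G]][[CC]][[C][G]][[CC]]
Step 3: [[[C][G]][[CC]]][[[C][G][C][G]]][[[C][G]][[CC]]][[[C][G][C][G]]]

Answer: [[[C][G]][[CC]]][[[C][G][C][G]]][[[C][G]][[CC]]][[[C][G][C][G]]]


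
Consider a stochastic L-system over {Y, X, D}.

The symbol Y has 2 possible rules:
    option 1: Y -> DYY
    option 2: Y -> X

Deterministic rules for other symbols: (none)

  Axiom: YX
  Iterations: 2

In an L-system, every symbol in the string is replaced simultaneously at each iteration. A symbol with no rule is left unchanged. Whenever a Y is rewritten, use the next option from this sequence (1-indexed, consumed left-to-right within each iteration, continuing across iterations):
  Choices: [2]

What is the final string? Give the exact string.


Step 0: YX
Step 1: XX  (used choices [2])
Step 2: XX  (used choices [])

Answer: XX


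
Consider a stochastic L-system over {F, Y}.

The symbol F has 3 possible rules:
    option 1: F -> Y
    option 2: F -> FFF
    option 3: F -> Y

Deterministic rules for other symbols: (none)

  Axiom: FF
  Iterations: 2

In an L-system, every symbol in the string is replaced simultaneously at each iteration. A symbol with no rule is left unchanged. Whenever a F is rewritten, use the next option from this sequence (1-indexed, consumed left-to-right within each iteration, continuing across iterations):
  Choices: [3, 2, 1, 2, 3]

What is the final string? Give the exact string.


Step 0: FF
Step 1: YFFF  (used choices [3, 2])
Step 2: YYFFFY  (used choices [1, 2, 3])

Answer: YYFFFY
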